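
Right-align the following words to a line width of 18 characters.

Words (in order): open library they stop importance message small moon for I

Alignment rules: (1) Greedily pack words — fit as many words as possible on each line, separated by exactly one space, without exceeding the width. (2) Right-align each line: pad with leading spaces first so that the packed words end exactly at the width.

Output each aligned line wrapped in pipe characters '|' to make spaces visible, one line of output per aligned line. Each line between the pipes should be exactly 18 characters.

Answer: | open library they|
|   stop importance|
|message small moon|
|             for I|

Derivation:
Line 1: ['open', 'library', 'they'] (min_width=17, slack=1)
Line 2: ['stop', 'importance'] (min_width=15, slack=3)
Line 3: ['message', 'small', 'moon'] (min_width=18, slack=0)
Line 4: ['for', 'I'] (min_width=5, slack=13)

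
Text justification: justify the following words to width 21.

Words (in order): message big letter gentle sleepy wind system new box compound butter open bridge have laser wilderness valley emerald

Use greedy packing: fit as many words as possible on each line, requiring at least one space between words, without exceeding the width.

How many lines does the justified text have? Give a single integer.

Line 1: ['message', 'big', 'letter'] (min_width=18, slack=3)
Line 2: ['gentle', 'sleepy', 'wind'] (min_width=18, slack=3)
Line 3: ['system', 'new', 'box'] (min_width=14, slack=7)
Line 4: ['compound', 'butter', 'open'] (min_width=20, slack=1)
Line 5: ['bridge', 'have', 'laser'] (min_width=17, slack=4)
Line 6: ['wilderness', 'valley'] (min_width=17, slack=4)
Line 7: ['emerald'] (min_width=7, slack=14)
Total lines: 7

Answer: 7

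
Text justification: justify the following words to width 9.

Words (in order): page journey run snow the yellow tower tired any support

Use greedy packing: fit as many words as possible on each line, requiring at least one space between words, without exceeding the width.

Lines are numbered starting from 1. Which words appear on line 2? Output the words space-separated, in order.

Line 1: ['page'] (min_width=4, slack=5)
Line 2: ['journey'] (min_width=7, slack=2)
Line 3: ['run', 'snow'] (min_width=8, slack=1)
Line 4: ['the'] (min_width=3, slack=6)
Line 5: ['yellow'] (min_width=6, slack=3)
Line 6: ['tower'] (min_width=5, slack=4)
Line 7: ['tired', 'any'] (min_width=9, slack=0)
Line 8: ['support'] (min_width=7, slack=2)

Answer: journey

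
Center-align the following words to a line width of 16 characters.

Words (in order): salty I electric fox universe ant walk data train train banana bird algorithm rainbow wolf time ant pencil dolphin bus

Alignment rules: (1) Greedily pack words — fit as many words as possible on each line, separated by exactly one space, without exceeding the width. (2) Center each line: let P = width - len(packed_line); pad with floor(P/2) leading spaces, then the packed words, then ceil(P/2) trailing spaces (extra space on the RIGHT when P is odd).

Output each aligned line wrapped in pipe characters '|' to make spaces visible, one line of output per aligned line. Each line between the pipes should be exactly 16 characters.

Line 1: ['salty', 'I', 'electric'] (min_width=16, slack=0)
Line 2: ['fox', 'universe', 'ant'] (min_width=16, slack=0)
Line 3: ['walk', 'data', 'train'] (min_width=15, slack=1)
Line 4: ['train', 'banana'] (min_width=12, slack=4)
Line 5: ['bird', 'algorithm'] (min_width=14, slack=2)
Line 6: ['rainbow', 'wolf'] (min_width=12, slack=4)
Line 7: ['time', 'ant', 'pencil'] (min_width=15, slack=1)
Line 8: ['dolphin', 'bus'] (min_width=11, slack=5)

Answer: |salty I electric|
|fox universe ant|
|walk data train |
|  train banana  |
| bird algorithm |
|  rainbow wolf  |
|time ant pencil |
|  dolphin bus   |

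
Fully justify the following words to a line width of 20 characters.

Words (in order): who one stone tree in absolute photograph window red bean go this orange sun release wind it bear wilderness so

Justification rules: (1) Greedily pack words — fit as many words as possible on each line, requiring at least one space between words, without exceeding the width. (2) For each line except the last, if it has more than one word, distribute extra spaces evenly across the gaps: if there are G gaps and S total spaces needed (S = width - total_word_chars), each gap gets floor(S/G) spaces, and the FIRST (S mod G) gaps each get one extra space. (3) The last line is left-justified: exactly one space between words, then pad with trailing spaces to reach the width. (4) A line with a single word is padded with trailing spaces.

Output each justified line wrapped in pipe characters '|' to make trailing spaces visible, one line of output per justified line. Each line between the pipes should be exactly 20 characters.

Answer: |who  one  stone tree|
|in          absolute|
|photograph    window|
|red   bean  go  this|
|orange  sun  release|
|wind     it     bear|
|wilderness so       |

Derivation:
Line 1: ['who', 'one', 'stone', 'tree'] (min_width=18, slack=2)
Line 2: ['in', 'absolute'] (min_width=11, slack=9)
Line 3: ['photograph', 'window'] (min_width=17, slack=3)
Line 4: ['red', 'bean', 'go', 'this'] (min_width=16, slack=4)
Line 5: ['orange', 'sun', 'release'] (min_width=18, slack=2)
Line 6: ['wind', 'it', 'bear'] (min_width=12, slack=8)
Line 7: ['wilderness', 'so'] (min_width=13, slack=7)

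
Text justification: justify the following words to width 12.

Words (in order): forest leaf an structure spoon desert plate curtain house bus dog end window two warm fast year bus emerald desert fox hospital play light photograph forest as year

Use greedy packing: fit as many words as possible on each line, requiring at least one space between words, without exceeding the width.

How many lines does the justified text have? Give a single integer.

Answer: 17

Derivation:
Line 1: ['forest', 'leaf'] (min_width=11, slack=1)
Line 2: ['an', 'structure'] (min_width=12, slack=0)
Line 3: ['spoon', 'desert'] (min_width=12, slack=0)
Line 4: ['plate'] (min_width=5, slack=7)
Line 5: ['curtain'] (min_width=7, slack=5)
Line 6: ['house', 'bus'] (min_width=9, slack=3)
Line 7: ['dog', 'end'] (min_width=7, slack=5)
Line 8: ['window', 'two'] (min_width=10, slack=2)
Line 9: ['warm', 'fast'] (min_width=9, slack=3)
Line 10: ['year', 'bus'] (min_width=8, slack=4)
Line 11: ['emerald'] (min_width=7, slack=5)
Line 12: ['desert', 'fox'] (min_width=10, slack=2)
Line 13: ['hospital'] (min_width=8, slack=4)
Line 14: ['play', 'light'] (min_width=10, slack=2)
Line 15: ['photograph'] (min_width=10, slack=2)
Line 16: ['forest', 'as'] (min_width=9, slack=3)
Line 17: ['year'] (min_width=4, slack=8)
Total lines: 17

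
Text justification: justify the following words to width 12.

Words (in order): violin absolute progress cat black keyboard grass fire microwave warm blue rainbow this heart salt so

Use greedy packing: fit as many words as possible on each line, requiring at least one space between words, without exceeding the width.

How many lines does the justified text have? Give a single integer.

Answer: 11

Derivation:
Line 1: ['violin'] (min_width=6, slack=6)
Line 2: ['absolute'] (min_width=8, slack=4)
Line 3: ['progress', 'cat'] (min_width=12, slack=0)
Line 4: ['black'] (min_width=5, slack=7)
Line 5: ['keyboard'] (min_width=8, slack=4)
Line 6: ['grass', 'fire'] (min_width=10, slack=2)
Line 7: ['microwave'] (min_width=9, slack=3)
Line 8: ['warm', 'blue'] (min_width=9, slack=3)
Line 9: ['rainbow', 'this'] (min_width=12, slack=0)
Line 10: ['heart', 'salt'] (min_width=10, slack=2)
Line 11: ['so'] (min_width=2, slack=10)
Total lines: 11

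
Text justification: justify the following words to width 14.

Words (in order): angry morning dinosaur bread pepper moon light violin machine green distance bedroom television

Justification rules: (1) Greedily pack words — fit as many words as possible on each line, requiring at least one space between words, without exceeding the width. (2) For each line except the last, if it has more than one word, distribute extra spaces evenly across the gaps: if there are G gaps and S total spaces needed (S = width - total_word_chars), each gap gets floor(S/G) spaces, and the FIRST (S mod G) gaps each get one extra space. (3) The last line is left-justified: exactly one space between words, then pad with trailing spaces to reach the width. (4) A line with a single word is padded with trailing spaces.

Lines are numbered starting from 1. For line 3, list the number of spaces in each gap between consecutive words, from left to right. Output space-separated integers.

Line 1: ['angry', 'morning'] (min_width=13, slack=1)
Line 2: ['dinosaur', 'bread'] (min_width=14, slack=0)
Line 3: ['pepper', 'moon'] (min_width=11, slack=3)
Line 4: ['light', 'violin'] (min_width=12, slack=2)
Line 5: ['machine', 'green'] (min_width=13, slack=1)
Line 6: ['distance'] (min_width=8, slack=6)
Line 7: ['bedroom'] (min_width=7, slack=7)
Line 8: ['television'] (min_width=10, slack=4)

Answer: 4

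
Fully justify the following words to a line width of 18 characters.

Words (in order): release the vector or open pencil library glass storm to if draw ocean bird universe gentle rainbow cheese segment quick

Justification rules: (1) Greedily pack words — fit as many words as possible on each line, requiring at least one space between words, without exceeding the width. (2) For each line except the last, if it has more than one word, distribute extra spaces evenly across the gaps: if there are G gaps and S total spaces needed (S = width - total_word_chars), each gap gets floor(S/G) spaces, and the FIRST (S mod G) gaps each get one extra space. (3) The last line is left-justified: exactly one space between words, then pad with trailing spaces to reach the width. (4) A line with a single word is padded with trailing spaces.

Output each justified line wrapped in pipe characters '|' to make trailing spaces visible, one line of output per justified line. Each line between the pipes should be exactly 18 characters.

Answer: |release the vector|
|or   open   pencil|
|library      glass|
|storm  to  if draw|
|ocean         bird|
|universe    gentle|
|rainbow     cheese|
|segment quick     |

Derivation:
Line 1: ['release', 'the', 'vector'] (min_width=18, slack=0)
Line 2: ['or', 'open', 'pencil'] (min_width=14, slack=4)
Line 3: ['library', 'glass'] (min_width=13, slack=5)
Line 4: ['storm', 'to', 'if', 'draw'] (min_width=16, slack=2)
Line 5: ['ocean', 'bird'] (min_width=10, slack=8)
Line 6: ['universe', 'gentle'] (min_width=15, slack=3)
Line 7: ['rainbow', 'cheese'] (min_width=14, slack=4)
Line 8: ['segment', 'quick'] (min_width=13, slack=5)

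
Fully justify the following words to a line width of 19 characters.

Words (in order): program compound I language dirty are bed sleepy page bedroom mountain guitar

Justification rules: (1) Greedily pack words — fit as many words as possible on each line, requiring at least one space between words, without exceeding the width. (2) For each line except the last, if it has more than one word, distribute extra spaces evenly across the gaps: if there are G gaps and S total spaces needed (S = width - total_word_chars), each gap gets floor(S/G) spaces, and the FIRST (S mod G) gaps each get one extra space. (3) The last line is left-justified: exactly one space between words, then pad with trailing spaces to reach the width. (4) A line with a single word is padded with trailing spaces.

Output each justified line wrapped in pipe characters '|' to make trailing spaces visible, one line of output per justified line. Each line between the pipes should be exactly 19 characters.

Line 1: ['program', 'compound', 'I'] (min_width=18, slack=1)
Line 2: ['language', 'dirty', 'are'] (min_width=18, slack=1)
Line 3: ['bed', 'sleepy', 'page'] (min_width=15, slack=4)
Line 4: ['bedroom', 'mountain'] (min_width=16, slack=3)
Line 5: ['guitar'] (min_width=6, slack=13)

Answer: |program  compound I|
|language  dirty are|
|bed   sleepy   page|
|bedroom    mountain|
|guitar             |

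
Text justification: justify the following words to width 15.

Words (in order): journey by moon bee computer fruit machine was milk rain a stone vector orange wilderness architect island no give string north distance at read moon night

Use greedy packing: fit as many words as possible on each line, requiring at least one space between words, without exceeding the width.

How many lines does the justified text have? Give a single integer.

Answer: 12

Derivation:
Line 1: ['journey', 'by', 'moon'] (min_width=15, slack=0)
Line 2: ['bee', 'computer'] (min_width=12, slack=3)
Line 3: ['fruit', 'machine'] (min_width=13, slack=2)
Line 4: ['was', 'milk', 'rain', 'a'] (min_width=15, slack=0)
Line 5: ['stone', 'vector'] (min_width=12, slack=3)
Line 6: ['orange'] (min_width=6, slack=9)
Line 7: ['wilderness'] (min_width=10, slack=5)
Line 8: ['architect'] (min_width=9, slack=6)
Line 9: ['island', 'no', 'give'] (min_width=14, slack=1)
Line 10: ['string', 'north'] (min_width=12, slack=3)
Line 11: ['distance', 'at'] (min_width=11, slack=4)
Line 12: ['read', 'moon', 'night'] (min_width=15, slack=0)
Total lines: 12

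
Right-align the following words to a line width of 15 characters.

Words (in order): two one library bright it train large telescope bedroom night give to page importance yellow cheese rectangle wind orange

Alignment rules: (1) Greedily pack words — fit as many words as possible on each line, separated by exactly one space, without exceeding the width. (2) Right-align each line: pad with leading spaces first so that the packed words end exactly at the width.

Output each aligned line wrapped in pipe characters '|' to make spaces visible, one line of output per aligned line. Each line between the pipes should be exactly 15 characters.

Answer: |two one library|
|bright it train|
|large telescope|
|  bedroom night|
|   give to page|
|     importance|
|  yellow cheese|
| rectangle wind|
|         orange|

Derivation:
Line 1: ['two', 'one', 'library'] (min_width=15, slack=0)
Line 2: ['bright', 'it', 'train'] (min_width=15, slack=0)
Line 3: ['large', 'telescope'] (min_width=15, slack=0)
Line 4: ['bedroom', 'night'] (min_width=13, slack=2)
Line 5: ['give', 'to', 'page'] (min_width=12, slack=3)
Line 6: ['importance'] (min_width=10, slack=5)
Line 7: ['yellow', 'cheese'] (min_width=13, slack=2)
Line 8: ['rectangle', 'wind'] (min_width=14, slack=1)
Line 9: ['orange'] (min_width=6, slack=9)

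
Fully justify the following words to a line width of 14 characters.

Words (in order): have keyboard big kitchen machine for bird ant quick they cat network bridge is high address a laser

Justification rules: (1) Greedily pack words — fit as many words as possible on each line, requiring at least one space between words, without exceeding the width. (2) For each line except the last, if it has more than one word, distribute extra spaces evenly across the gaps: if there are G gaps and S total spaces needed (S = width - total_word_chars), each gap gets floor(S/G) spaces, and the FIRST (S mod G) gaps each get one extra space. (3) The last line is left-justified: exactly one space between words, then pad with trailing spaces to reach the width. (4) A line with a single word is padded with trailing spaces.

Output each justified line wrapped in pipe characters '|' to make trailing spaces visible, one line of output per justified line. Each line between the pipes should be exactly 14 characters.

Line 1: ['have', 'keyboard'] (min_width=13, slack=1)
Line 2: ['big', 'kitchen'] (min_width=11, slack=3)
Line 3: ['machine', 'for'] (min_width=11, slack=3)
Line 4: ['bird', 'ant', 'quick'] (min_width=14, slack=0)
Line 5: ['they', 'cat'] (min_width=8, slack=6)
Line 6: ['network', 'bridge'] (min_width=14, slack=0)
Line 7: ['is', 'high'] (min_width=7, slack=7)
Line 8: ['address', 'a'] (min_width=9, slack=5)
Line 9: ['laser'] (min_width=5, slack=9)

Answer: |have  keyboard|
|big    kitchen|
|machine    for|
|bird ant quick|
|they       cat|
|network bridge|
|is        high|
|address      a|
|laser         |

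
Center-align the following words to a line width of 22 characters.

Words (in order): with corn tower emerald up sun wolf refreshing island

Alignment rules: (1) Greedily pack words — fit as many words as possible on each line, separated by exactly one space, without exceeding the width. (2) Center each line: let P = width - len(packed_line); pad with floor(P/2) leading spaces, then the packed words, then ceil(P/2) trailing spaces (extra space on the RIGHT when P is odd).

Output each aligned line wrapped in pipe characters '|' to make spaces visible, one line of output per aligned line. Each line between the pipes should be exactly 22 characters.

Answer: |   with corn tower    |
| emerald up sun wolf  |
|  refreshing island   |

Derivation:
Line 1: ['with', 'corn', 'tower'] (min_width=15, slack=7)
Line 2: ['emerald', 'up', 'sun', 'wolf'] (min_width=19, slack=3)
Line 3: ['refreshing', 'island'] (min_width=17, slack=5)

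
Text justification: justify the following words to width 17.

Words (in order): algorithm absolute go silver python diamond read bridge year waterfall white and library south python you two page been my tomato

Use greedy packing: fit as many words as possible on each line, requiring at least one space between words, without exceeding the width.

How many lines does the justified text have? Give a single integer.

Line 1: ['algorithm'] (min_width=9, slack=8)
Line 2: ['absolute', 'go'] (min_width=11, slack=6)
Line 3: ['silver', 'python'] (min_width=13, slack=4)
Line 4: ['diamond', 'read'] (min_width=12, slack=5)
Line 5: ['bridge', 'year'] (min_width=11, slack=6)
Line 6: ['waterfall', 'white'] (min_width=15, slack=2)
Line 7: ['and', 'library', 'south'] (min_width=17, slack=0)
Line 8: ['python', 'you', 'two'] (min_width=14, slack=3)
Line 9: ['page', 'been', 'my'] (min_width=12, slack=5)
Line 10: ['tomato'] (min_width=6, slack=11)
Total lines: 10

Answer: 10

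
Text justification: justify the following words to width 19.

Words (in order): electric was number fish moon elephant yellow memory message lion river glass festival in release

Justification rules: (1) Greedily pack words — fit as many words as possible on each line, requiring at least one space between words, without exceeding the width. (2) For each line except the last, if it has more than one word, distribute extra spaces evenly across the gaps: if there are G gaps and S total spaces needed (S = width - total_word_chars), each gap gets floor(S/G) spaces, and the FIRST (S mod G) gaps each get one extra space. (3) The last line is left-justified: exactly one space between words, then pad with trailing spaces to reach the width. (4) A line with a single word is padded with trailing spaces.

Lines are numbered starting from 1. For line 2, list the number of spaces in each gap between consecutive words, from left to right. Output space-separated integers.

Line 1: ['electric', 'was', 'number'] (min_width=19, slack=0)
Line 2: ['fish', 'moon', 'elephant'] (min_width=18, slack=1)
Line 3: ['yellow', 'memory'] (min_width=13, slack=6)
Line 4: ['message', 'lion', 'river'] (min_width=18, slack=1)
Line 5: ['glass', 'festival', 'in'] (min_width=17, slack=2)
Line 6: ['release'] (min_width=7, slack=12)

Answer: 2 1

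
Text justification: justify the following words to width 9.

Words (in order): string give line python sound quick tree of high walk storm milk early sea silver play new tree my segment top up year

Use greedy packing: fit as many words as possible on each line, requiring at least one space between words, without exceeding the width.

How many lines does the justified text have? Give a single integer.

Answer: 16

Derivation:
Line 1: ['string'] (min_width=6, slack=3)
Line 2: ['give', 'line'] (min_width=9, slack=0)
Line 3: ['python'] (min_width=6, slack=3)
Line 4: ['sound'] (min_width=5, slack=4)
Line 5: ['quick'] (min_width=5, slack=4)
Line 6: ['tree', 'of'] (min_width=7, slack=2)
Line 7: ['high', 'walk'] (min_width=9, slack=0)
Line 8: ['storm'] (min_width=5, slack=4)
Line 9: ['milk'] (min_width=4, slack=5)
Line 10: ['early', 'sea'] (min_width=9, slack=0)
Line 11: ['silver'] (min_width=6, slack=3)
Line 12: ['play', 'new'] (min_width=8, slack=1)
Line 13: ['tree', 'my'] (min_width=7, slack=2)
Line 14: ['segment'] (min_width=7, slack=2)
Line 15: ['top', 'up'] (min_width=6, slack=3)
Line 16: ['year'] (min_width=4, slack=5)
Total lines: 16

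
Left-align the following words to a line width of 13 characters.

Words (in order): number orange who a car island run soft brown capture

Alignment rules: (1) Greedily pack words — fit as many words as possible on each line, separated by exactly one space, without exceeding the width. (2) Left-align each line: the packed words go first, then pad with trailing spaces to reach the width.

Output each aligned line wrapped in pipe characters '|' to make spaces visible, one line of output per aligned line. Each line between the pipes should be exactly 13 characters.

Answer: |number orange|
|who a car    |
|island run   |
|soft brown   |
|capture      |

Derivation:
Line 1: ['number', 'orange'] (min_width=13, slack=0)
Line 2: ['who', 'a', 'car'] (min_width=9, slack=4)
Line 3: ['island', 'run'] (min_width=10, slack=3)
Line 4: ['soft', 'brown'] (min_width=10, slack=3)
Line 5: ['capture'] (min_width=7, slack=6)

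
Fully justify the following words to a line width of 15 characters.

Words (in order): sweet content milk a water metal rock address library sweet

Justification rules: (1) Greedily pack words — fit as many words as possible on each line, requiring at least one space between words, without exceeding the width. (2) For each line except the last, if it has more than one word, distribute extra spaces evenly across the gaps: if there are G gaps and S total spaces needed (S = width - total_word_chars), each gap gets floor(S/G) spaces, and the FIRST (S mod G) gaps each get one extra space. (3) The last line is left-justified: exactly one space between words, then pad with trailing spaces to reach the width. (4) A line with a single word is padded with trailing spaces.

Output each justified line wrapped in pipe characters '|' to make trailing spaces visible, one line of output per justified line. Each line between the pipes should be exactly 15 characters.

Line 1: ['sweet', 'content'] (min_width=13, slack=2)
Line 2: ['milk', 'a', 'water'] (min_width=12, slack=3)
Line 3: ['metal', 'rock'] (min_width=10, slack=5)
Line 4: ['address', 'library'] (min_width=15, slack=0)
Line 5: ['sweet'] (min_width=5, slack=10)

Answer: |sweet   content|
|milk   a  water|
|metal      rock|
|address library|
|sweet          |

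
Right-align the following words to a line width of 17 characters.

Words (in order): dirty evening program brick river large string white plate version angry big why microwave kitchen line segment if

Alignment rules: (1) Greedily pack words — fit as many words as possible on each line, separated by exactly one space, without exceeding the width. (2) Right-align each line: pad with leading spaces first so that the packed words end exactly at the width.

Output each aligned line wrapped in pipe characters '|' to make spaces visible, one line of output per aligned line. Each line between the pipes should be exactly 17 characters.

Answer: |    dirty evening|
|    program brick|
|      river large|
|     string white|
|    plate version|
|    angry big why|
|microwave kitchen|
|  line segment if|

Derivation:
Line 1: ['dirty', 'evening'] (min_width=13, slack=4)
Line 2: ['program', 'brick'] (min_width=13, slack=4)
Line 3: ['river', 'large'] (min_width=11, slack=6)
Line 4: ['string', 'white'] (min_width=12, slack=5)
Line 5: ['plate', 'version'] (min_width=13, slack=4)
Line 6: ['angry', 'big', 'why'] (min_width=13, slack=4)
Line 7: ['microwave', 'kitchen'] (min_width=17, slack=0)
Line 8: ['line', 'segment', 'if'] (min_width=15, slack=2)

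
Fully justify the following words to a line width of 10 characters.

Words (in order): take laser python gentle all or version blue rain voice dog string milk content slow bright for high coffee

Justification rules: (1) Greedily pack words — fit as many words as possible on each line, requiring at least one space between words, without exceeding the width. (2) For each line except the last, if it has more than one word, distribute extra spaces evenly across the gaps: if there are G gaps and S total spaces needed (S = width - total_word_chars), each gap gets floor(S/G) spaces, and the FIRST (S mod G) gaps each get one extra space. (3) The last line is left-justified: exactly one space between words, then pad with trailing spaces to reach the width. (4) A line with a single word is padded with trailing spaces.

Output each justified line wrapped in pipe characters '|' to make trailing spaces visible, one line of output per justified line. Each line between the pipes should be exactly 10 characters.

Answer: |take laser|
|python    |
|gentle all|
|or version|
|blue  rain|
|voice  dog|
|string    |
|milk      |
|content   |
|slow      |
|bright for|
|high      |
|coffee    |

Derivation:
Line 1: ['take', 'laser'] (min_width=10, slack=0)
Line 2: ['python'] (min_width=6, slack=4)
Line 3: ['gentle', 'all'] (min_width=10, slack=0)
Line 4: ['or', 'version'] (min_width=10, slack=0)
Line 5: ['blue', 'rain'] (min_width=9, slack=1)
Line 6: ['voice', 'dog'] (min_width=9, slack=1)
Line 7: ['string'] (min_width=6, slack=4)
Line 8: ['milk'] (min_width=4, slack=6)
Line 9: ['content'] (min_width=7, slack=3)
Line 10: ['slow'] (min_width=4, slack=6)
Line 11: ['bright', 'for'] (min_width=10, slack=0)
Line 12: ['high'] (min_width=4, slack=6)
Line 13: ['coffee'] (min_width=6, slack=4)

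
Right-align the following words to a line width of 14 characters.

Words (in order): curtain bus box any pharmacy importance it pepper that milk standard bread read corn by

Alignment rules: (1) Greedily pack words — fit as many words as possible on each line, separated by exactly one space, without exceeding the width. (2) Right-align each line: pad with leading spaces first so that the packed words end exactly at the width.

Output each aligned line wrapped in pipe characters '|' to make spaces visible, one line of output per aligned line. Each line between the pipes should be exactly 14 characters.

Line 1: ['curtain', 'bus'] (min_width=11, slack=3)
Line 2: ['box', 'any'] (min_width=7, slack=7)
Line 3: ['pharmacy'] (min_width=8, slack=6)
Line 4: ['importance', 'it'] (min_width=13, slack=1)
Line 5: ['pepper', 'that'] (min_width=11, slack=3)
Line 6: ['milk', 'standard'] (min_width=13, slack=1)
Line 7: ['bread', 'read'] (min_width=10, slack=4)
Line 8: ['corn', 'by'] (min_width=7, slack=7)

Answer: |   curtain bus|
|       box any|
|      pharmacy|
| importance it|
|   pepper that|
| milk standard|
|    bread read|
|       corn by|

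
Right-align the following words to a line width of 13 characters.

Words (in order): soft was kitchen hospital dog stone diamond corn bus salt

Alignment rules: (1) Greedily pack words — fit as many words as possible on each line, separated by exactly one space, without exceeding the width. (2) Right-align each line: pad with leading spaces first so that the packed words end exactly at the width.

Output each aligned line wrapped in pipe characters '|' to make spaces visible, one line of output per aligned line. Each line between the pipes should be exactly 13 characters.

Line 1: ['soft', 'was'] (min_width=8, slack=5)
Line 2: ['kitchen'] (min_width=7, slack=6)
Line 3: ['hospital', 'dog'] (min_width=12, slack=1)
Line 4: ['stone', 'diamond'] (min_width=13, slack=0)
Line 5: ['corn', 'bus', 'salt'] (min_width=13, slack=0)

Answer: |     soft was|
|      kitchen|
| hospital dog|
|stone diamond|
|corn bus salt|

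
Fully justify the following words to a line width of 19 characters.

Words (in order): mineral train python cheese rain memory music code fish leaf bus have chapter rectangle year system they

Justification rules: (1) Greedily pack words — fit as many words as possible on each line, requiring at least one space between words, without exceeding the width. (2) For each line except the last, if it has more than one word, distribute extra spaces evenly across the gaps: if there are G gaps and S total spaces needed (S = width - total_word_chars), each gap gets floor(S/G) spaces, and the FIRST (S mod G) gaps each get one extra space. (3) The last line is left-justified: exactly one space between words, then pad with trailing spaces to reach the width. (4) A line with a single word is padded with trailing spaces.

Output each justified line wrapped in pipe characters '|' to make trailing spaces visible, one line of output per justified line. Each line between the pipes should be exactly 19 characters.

Answer: |mineral       train|
|python  cheese rain|
|memory  music  code|
|fish  leaf bus have|
|chapter   rectangle|
|year system they   |

Derivation:
Line 1: ['mineral', 'train'] (min_width=13, slack=6)
Line 2: ['python', 'cheese', 'rain'] (min_width=18, slack=1)
Line 3: ['memory', 'music', 'code'] (min_width=17, slack=2)
Line 4: ['fish', 'leaf', 'bus', 'have'] (min_width=18, slack=1)
Line 5: ['chapter', 'rectangle'] (min_width=17, slack=2)
Line 6: ['year', 'system', 'they'] (min_width=16, slack=3)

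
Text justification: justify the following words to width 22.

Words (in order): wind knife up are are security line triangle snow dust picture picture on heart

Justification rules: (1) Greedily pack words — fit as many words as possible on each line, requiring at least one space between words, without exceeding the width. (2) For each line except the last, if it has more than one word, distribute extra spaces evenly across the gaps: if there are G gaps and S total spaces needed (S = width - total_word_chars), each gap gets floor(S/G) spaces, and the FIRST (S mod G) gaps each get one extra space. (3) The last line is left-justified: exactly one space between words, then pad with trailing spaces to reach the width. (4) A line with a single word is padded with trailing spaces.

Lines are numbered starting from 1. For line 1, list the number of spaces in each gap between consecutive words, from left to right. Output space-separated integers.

Answer: 2 1 1 1

Derivation:
Line 1: ['wind', 'knife', 'up', 'are', 'are'] (min_width=21, slack=1)
Line 2: ['security', 'line', 'triangle'] (min_width=22, slack=0)
Line 3: ['snow', 'dust', 'picture'] (min_width=17, slack=5)
Line 4: ['picture', 'on', 'heart'] (min_width=16, slack=6)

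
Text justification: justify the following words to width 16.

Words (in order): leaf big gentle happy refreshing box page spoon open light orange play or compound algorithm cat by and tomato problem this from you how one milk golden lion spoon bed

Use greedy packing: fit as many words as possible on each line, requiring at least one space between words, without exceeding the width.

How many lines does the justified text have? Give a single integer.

Answer: 12

Derivation:
Line 1: ['leaf', 'big', 'gentle'] (min_width=15, slack=1)
Line 2: ['happy', 'refreshing'] (min_width=16, slack=0)
Line 3: ['box', 'page', 'spoon'] (min_width=14, slack=2)
Line 4: ['open', 'light'] (min_width=10, slack=6)
Line 5: ['orange', 'play', 'or'] (min_width=14, slack=2)
Line 6: ['compound'] (min_width=8, slack=8)
Line 7: ['algorithm', 'cat', 'by'] (min_width=16, slack=0)
Line 8: ['and', 'tomato'] (min_width=10, slack=6)
Line 9: ['problem', 'this'] (min_width=12, slack=4)
Line 10: ['from', 'you', 'how', 'one'] (min_width=16, slack=0)
Line 11: ['milk', 'golden', 'lion'] (min_width=16, slack=0)
Line 12: ['spoon', 'bed'] (min_width=9, slack=7)
Total lines: 12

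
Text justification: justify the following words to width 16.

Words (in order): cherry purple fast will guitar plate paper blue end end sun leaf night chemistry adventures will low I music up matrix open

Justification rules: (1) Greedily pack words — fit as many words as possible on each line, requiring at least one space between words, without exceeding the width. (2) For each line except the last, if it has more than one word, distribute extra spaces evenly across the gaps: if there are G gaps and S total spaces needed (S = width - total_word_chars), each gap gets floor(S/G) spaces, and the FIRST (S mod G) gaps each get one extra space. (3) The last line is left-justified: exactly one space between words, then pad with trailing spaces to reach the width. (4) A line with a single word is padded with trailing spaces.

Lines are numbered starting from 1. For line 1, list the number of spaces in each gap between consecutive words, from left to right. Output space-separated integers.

Answer: 4

Derivation:
Line 1: ['cherry', 'purple'] (min_width=13, slack=3)
Line 2: ['fast', 'will', 'guitar'] (min_width=16, slack=0)
Line 3: ['plate', 'paper', 'blue'] (min_width=16, slack=0)
Line 4: ['end', 'end', 'sun', 'leaf'] (min_width=16, slack=0)
Line 5: ['night', 'chemistry'] (min_width=15, slack=1)
Line 6: ['adventures', 'will'] (min_width=15, slack=1)
Line 7: ['low', 'I', 'music', 'up'] (min_width=14, slack=2)
Line 8: ['matrix', 'open'] (min_width=11, slack=5)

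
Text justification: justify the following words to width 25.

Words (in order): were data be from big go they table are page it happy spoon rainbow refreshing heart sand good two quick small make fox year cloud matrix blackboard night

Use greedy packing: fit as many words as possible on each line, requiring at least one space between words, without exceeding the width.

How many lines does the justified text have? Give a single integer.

Answer: 7

Derivation:
Line 1: ['were', 'data', 'be', 'from', 'big', 'go'] (min_width=24, slack=1)
Line 2: ['they', 'table', 'are', 'page', 'it'] (min_width=22, slack=3)
Line 3: ['happy', 'spoon', 'rainbow'] (min_width=19, slack=6)
Line 4: ['refreshing', 'heart', 'sand'] (min_width=21, slack=4)
Line 5: ['good', 'two', 'quick', 'small', 'make'] (min_width=25, slack=0)
Line 6: ['fox', 'year', 'cloud', 'matrix'] (min_width=21, slack=4)
Line 7: ['blackboard', 'night'] (min_width=16, slack=9)
Total lines: 7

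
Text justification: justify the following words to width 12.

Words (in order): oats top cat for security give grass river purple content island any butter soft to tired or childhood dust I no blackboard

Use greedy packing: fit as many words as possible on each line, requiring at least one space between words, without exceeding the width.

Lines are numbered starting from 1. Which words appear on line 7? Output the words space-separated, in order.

Line 1: ['oats', 'top', 'cat'] (min_width=12, slack=0)
Line 2: ['for', 'security'] (min_width=12, slack=0)
Line 3: ['give', 'grass'] (min_width=10, slack=2)
Line 4: ['river', 'purple'] (min_width=12, slack=0)
Line 5: ['content'] (min_width=7, slack=5)
Line 6: ['island', 'any'] (min_width=10, slack=2)
Line 7: ['butter', 'soft'] (min_width=11, slack=1)
Line 8: ['to', 'tired', 'or'] (min_width=11, slack=1)
Line 9: ['childhood'] (min_width=9, slack=3)
Line 10: ['dust', 'I', 'no'] (min_width=9, slack=3)
Line 11: ['blackboard'] (min_width=10, slack=2)

Answer: butter soft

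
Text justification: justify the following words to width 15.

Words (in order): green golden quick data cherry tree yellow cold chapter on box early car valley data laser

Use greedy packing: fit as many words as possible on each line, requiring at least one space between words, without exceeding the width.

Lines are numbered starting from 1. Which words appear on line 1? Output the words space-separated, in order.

Answer: green golden

Derivation:
Line 1: ['green', 'golden'] (min_width=12, slack=3)
Line 2: ['quick', 'data'] (min_width=10, slack=5)
Line 3: ['cherry', 'tree'] (min_width=11, slack=4)
Line 4: ['yellow', 'cold'] (min_width=11, slack=4)
Line 5: ['chapter', 'on', 'box'] (min_width=14, slack=1)
Line 6: ['early', 'car'] (min_width=9, slack=6)
Line 7: ['valley', 'data'] (min_width=11, slack=4)
Line 8: ['laser'] (min_width=5, slack=10)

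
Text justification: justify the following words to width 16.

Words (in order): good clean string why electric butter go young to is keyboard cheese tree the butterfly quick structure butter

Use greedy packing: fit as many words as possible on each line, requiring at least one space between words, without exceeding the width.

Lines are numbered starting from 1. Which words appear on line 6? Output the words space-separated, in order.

Line 1: ['good', 'clean'] (min_width=10, slack=6)
Line 2: ['string', 'why'] (min_width=10, slack=6)
Line 3: ['electric', 'butter'] (min_width=15, slack=1)
Line 4: ['go', 'young', 'to', 'is'] (min_width=14, slack=2)
Line 5: ['keyboard', 'cheese'] (min_width=15, slack=1)
Line 6: ['tree', 'the'] (min_width=8, slack=8)
Line 7: ['butterfly', 'quick'] (min_width=15, slack=1)
Line 8: ['structure', 'butter'] (min_width=16, slack=0)

Answer: tree the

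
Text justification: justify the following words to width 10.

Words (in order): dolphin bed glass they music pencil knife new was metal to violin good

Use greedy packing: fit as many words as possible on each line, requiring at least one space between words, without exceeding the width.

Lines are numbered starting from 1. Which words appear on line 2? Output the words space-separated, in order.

Answer: bed glass

Derivation:
Line 1: ['dolphin'] (min_width=7, slack=3)
Line 2: ['bed', 'glass'] (min_width=9, slack=1)
Line 3: ['they', 'music'] (min_width=10, slack=0)
Line 4: ['pencil'] (min_width=6, slack=4)
Line 5: ['knife', 'new'] (min_width=9, slack=1)
Line 6: ['was', 'metal'] (min_width=9, slack=1)
Line 7: ['to', 'violin'] (min_width=9, slack=1)
Line 8: ['good'] (min_width=4, slack=6)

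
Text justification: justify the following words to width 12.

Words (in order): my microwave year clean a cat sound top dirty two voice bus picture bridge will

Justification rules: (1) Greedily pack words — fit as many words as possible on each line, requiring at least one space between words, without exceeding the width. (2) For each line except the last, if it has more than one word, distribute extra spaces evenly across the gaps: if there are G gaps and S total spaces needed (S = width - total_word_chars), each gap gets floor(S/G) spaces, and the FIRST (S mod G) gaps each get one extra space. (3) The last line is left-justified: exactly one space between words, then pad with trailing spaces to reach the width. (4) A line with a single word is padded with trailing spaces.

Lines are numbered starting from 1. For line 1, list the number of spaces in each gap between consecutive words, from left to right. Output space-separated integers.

Answer: 1

Derivation:
Line 1: ['my', 'microwave'] (min_width=12, slack=0)
Line 2: ['year', 'clean', 'a'] (min_width=12, slack=0)
Line 3: ['cat', 'sound'] (min_width=9, slack=3)
Line 4: ['top', 'dirty'] (min_width=9, slack=3)
Line 5: ['two', 'voice'] (min_width=9, slack=3)
Line 6: ['bus', 'picture'] (min_width=11, slack=1)
Line 7: ['bridge', 'will'] (min_width=11, slack=1)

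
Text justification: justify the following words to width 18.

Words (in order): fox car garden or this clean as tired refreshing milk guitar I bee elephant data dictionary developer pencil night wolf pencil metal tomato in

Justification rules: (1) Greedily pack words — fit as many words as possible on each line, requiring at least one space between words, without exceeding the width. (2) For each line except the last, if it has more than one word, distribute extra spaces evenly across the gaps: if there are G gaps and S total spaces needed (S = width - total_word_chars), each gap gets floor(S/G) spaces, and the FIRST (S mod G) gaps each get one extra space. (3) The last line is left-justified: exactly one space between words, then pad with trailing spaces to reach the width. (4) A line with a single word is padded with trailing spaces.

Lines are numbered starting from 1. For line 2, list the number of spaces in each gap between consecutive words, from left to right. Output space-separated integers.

Line 1: ['fox', 'car', 'garden', 'or'] (min_width=17, slack=1)
Line 2: ['this', 'clean', 'as'] (min_width=13, slack=5)
Line 3: ['tired', 'refreshing'] (min_width=16, slack=2)
Line 4: ['milk', 'guitar', 'I', 'bee'] (min_width=17, slack=1)
Line 5: ['elephant', 'data'] (min_width=13, slack=5)
Line 6: ['dictionary'] (min_width=10, slack=8)
Line 7: ['developer', 'pencil'] (min_width=16, slack=2)
Line 8: ['night', 'wolf', 'pencil'] (min_width=17, slack=1)
Line 9: ['metal', 'tomato', 'in'] (min_width=15, slack=3)

Answer: 4 3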